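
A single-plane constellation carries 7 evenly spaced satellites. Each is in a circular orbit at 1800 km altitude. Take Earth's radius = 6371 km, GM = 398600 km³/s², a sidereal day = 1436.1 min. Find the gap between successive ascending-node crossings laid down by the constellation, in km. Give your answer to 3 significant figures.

Semi-major axis a = 6371 + 1800 = 8171 km. Period T = 2π√(a³/μ) = 2π√(8171³/398600) = 7350.6 s = 122.51 min.
Single-satellite node shift = (7350.6/86166) × 360° = 30.71°.
With 7 satellites evenly phased, successive equator crossings are 30.71/7 = 4.387° apart.
That is 4.387 × 111.2 = 488 km at the equator.

488 km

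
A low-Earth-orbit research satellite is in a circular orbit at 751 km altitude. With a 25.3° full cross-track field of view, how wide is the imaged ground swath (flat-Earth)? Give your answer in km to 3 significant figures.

337 km

Half-angle = 25.3°/2 = 12.65°.
Swath width ≈ 2h·tan(θ/2) = 2 × 751 × tan(12.65°) = 337.1 km.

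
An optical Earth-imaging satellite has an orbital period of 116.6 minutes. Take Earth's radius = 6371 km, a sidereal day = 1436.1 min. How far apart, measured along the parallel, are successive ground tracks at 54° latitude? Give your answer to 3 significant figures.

1910 km

T = 116.6 min = 6996.0 s.
Node shift per orbit = (6996.0/86166) × 360° = 29.23°.
Equatorial spacing = 29.23 × 111.2 km/° = 3250 km.
At 54° latitude, spacing = 3250 × cos(54°) = 1910 km.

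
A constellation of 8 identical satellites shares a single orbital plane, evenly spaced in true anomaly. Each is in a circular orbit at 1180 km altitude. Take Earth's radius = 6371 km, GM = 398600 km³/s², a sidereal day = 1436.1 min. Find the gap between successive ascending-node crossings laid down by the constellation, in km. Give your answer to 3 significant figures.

Semi-major axis a = 6371 + 1180 = 7551 km. Period T = 2π√(a³/μ) = 2π√(7551³/398600) = 6530.1 s = 108.83 min.
Single-satellite node shift = (6530.1/86166) × 360° = 27.28°.
With 8 satellites evenly phased, successive equator crossings are 27.28/8 = 3.410° apart.
That is 3.410 × 111.2 = 379 km at the equator.

379 km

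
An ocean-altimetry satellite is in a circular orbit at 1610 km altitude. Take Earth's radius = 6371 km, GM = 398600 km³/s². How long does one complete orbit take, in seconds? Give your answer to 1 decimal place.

Semi-major axis a = 6371 + 1610 = 7981 km. Period T = 2π√(a³/μ) = 2π√(7981³/398600) = 7095.7 s = 118.26 min.

7095.7 seconds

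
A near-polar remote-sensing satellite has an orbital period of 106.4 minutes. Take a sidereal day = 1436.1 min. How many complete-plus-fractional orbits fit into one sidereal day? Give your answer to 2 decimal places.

T = 106.4 min = 6384.0 s.
Orbits per sidereal day = 86166 / 6384.0 = 13.497.

13.50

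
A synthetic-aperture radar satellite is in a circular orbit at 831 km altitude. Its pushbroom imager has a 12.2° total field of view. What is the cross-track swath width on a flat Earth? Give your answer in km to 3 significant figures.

178 km

Half-angle = 12.2°/2 = 6.1°.
Swath width ≈ 2h·tan(θ/2) = 2 × 831 × tan(6.1°) = 177.6 km.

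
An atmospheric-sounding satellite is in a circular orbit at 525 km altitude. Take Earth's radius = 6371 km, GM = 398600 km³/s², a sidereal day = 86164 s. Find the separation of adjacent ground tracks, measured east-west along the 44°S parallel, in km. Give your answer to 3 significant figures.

1900 km

Semi-major axis a = 6371 + 525 = 6896 km. Period T = 2π√(a³/μ) = 2π√(6896³/398600) = 5699.1 s = 94.99 min.
Node shift per orbit = (5699.1/86164) × 360° = 23.81°.
Equatorial spacing = 23.81 × 111.2 km/° = 2648 km.
At 44° latitude, spacing = 2648 × cos(44°) = 1905 km.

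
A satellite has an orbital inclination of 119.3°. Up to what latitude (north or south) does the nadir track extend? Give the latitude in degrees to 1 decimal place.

Retrograde orbit: the ground track reaches ±(180° − i) = ±(180 − 119.3) = ±60.7°.

60.7°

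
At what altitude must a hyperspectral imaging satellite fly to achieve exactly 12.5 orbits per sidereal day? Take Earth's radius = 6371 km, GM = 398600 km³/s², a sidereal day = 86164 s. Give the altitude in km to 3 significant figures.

1460 km

Required period T = 86164 / 12.5 = 6893.1 s.
From T = 2π√(a³/μ): a = (μ T²/4π²)^(1/3) = (398600 × 6893.1² / 4π²)^(1/3) = 7828 km.
Altitude h = a − R = 7828 − 6371 = 1457 km.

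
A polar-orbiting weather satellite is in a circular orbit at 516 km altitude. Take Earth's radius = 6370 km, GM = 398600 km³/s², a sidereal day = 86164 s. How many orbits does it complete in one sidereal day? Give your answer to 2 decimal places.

15.15

Semi-major axis a = 6370 + 516 = 6886 km. Period T = 2π√(a³/μ) = 2π√(6886³/398600) = 5686.7 s = 94.78 min.
Orbits per sidereal day = 86164 / 5686.7 = 15.152.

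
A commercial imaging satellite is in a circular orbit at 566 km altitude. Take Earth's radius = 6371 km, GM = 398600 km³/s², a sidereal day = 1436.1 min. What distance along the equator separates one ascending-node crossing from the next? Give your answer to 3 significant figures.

Semi-major axis a = 6371 + 566 = 6937 km. Period T = 2π√(a³/μ) = 2π√(6937³/398600) = 5750.0 s = 95.83 min.
During one orbit Earth rotates (5750.0 / 86166) × 360° = 24.02°.
At the equator that is 24.02° × (2π·6371/360) km/° = 24.02 × 111.2 = 2671 km.

2670 km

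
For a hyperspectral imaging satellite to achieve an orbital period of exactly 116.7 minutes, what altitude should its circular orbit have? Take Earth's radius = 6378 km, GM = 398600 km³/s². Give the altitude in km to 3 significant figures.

T = 116.7 min = 7002.0 s.
From T = 2π√(a³/μ): a = (μ T²/4π²)^(1/3) = (398600 × 7002.0² / 4π²)^(1/3) = 7911 km.
Altitude h = a − R = 7911 − 6378 = 1533 km.

1530 km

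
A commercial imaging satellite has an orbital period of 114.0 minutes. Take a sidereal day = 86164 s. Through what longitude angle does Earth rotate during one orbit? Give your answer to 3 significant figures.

28.6°

T = 114.0 min = 6840.0 s.
During one orbit Earth rotates (6840.0 / 86164) × 360° = 28.58°.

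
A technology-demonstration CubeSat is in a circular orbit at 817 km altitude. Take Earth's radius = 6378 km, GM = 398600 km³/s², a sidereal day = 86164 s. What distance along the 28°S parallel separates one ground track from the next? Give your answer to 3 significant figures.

Semi-major axis a = 6378 + 817 = 7195 km. Period T = 2π√(a³/μ) = 2π√(7195³/398600) = 6073.8 s = 101.23 min.
Node shift per orbit = (6073.8/86164) × 360° = 25.38°.
Equatorial spacing = 25.38 × 111.3 km/° = 2825 km.
At 28° latitude, spacing = 2825 × cos(28°) = 2494 km.

2490 km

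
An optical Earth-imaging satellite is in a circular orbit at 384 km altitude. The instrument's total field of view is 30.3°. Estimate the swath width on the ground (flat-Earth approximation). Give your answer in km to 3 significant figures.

Half-angle = 30.3°/2 = 15.15°.
Swath width ≈ 2h·tan(θ/2) = 2 × 384 × tan(15.15°) = 207.9 km.

208 km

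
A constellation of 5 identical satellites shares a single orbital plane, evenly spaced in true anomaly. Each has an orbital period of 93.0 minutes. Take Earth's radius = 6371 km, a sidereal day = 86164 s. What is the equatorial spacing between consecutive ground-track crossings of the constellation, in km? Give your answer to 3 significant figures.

518 km

T = 93.0 min = 5580.0 s.
Single-satellite node shift = (5580.0/86164) × 360° = 23.31°.
With 5 satellites evenly phased, successive equator crossings are 23.31/5 = 4.663° apart.
That is 4.663 × 111.2 = 518 km at the equator.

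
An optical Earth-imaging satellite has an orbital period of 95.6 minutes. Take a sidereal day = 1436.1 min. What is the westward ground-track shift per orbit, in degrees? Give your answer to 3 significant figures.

T = 95.6 min = 5736.0 s.
During one orbit Earth rotates (5736.0 / 86166) × 360° = 23.96°.

24.0°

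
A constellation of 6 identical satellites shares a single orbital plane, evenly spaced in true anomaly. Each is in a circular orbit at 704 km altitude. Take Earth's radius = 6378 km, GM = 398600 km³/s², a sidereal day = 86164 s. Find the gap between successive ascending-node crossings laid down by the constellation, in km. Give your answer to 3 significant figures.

Semi-major axis a = 6378 + 704 = 7082 km. Period T = 2π√(a³/μ) = 2π√(7082³/398600) = 5931.2 s = 98.85 min.
Single-satellite node shift = (5931.2/86164) × 360° = 24.78°.
With 6 satellites evenly phased, successive equator crossings are 24.78/6 = 4.130° apart.
That is 4.130 × 111.3 = 460 km at the equator.

460 km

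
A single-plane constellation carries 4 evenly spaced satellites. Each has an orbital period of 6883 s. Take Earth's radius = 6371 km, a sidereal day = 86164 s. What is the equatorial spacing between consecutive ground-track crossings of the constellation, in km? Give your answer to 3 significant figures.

799 km

Single-satellite node shift = (6883.0/86164) × 360° = 28.76°.
With 4 satellites evenly phased, successive equator crossings are 28.76/4 = 7.189° apart.
That is 7.189 × 111.2 = 799 km at the equator.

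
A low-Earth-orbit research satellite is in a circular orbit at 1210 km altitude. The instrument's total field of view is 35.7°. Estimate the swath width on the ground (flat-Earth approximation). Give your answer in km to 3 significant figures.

779 km

Half-angle = 35.7°/2 = 17.85°.
Swath width ≈ 2h·tan(θ/2) = 2 × 1210 × tan(17.85°) = 779.3 km.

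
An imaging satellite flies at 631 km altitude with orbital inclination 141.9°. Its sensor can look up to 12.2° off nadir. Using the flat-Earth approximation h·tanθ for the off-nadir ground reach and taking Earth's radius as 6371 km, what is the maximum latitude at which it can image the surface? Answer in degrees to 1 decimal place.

Retrograde orbit: the ground track reaches ±(180° − i) = ±(180 − 141.9) = ±38.1°.
Sensor half-swath on the ground ≈ 631·tan(12.2°) = 136 km = 1.23° of latitude.
Maximum observable latitude ≈ 38.1 + 1.23 = 39.3°.

39.3°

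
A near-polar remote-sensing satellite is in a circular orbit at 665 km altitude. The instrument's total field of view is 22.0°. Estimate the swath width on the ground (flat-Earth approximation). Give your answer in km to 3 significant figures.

Half-angle = 22.0°/2 = 11°.
Swath width ≈ 2h·tan(θ/2) = 2 × 665 × tan(11°) = 258.5 km.

259 km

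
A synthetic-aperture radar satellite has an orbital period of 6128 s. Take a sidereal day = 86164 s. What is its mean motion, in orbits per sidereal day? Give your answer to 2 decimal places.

14.06

Orbits per sidereal day = 86164 / 6128.0 = 14.061.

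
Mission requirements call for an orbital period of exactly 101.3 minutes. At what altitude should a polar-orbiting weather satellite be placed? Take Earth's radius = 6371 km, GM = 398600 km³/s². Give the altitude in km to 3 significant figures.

827 km

T = 101.3 min = 6078.0 s.
From T = 2π√(a³/μ): a = (μ T²/4π²)^(1/3) = (398600 × 6078.0² / 4π²)^(1/3) = 7198 km.
Altitude h = a − R = 7198 − 6371 = 827 km.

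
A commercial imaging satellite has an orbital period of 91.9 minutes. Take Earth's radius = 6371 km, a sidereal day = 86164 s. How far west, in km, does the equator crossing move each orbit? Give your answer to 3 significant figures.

T = 91.9 min = 5514.0 s.
During one orbit Earth rotates (5514.0 / 86164) × 360° = 23.04°.
At the equator that is 23.04° × (2π·6371/360) km/° = 23.04 × 111.2 = 2562 km.

2560 km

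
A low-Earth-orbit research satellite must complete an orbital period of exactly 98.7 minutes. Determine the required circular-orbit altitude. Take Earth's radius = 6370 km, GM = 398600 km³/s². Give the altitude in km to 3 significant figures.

T = 98.7 min = 5922.0 s.
From T = 2π√(a³/μ): a = (μ T²/4π²)^(1/3) = (398600 × 5922.0² / 4π²)^(1/3) = 7075 km.
Altitude h = a − R = 7075 − 6370 = 705 km.

705 km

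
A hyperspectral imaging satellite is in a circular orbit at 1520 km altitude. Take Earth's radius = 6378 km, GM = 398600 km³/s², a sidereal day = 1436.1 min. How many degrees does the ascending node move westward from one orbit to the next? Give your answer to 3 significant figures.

Semi-major axis a = 6378 + 1520 = 7898 km. Period T = 2π√(a³/μ) = 2π√(7898³/398600) = 6985.3 s = 116.42 min.
During one orbit Earth rotates (6985.3 / 86166) × 360° = 29.18°.

29.2°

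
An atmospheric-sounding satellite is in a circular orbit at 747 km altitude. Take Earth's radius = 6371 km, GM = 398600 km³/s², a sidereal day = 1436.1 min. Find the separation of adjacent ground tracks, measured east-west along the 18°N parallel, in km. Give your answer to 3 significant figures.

Semi-major axis a = 6371 + 747 = 7118 km. Period T = 2π√(a³/μ) = 2π√(7118³/398600) = 5976.5 s = 99.61 min.
Node shift per orbit = (5976.5/86166) × 360° = 24.97°.
Equatorial spacing = 24.97 × 111.2 km/° = 2777 km.
At 18° latitude, spacing = 2777 × cos(18°) = 2641 km.

2640 km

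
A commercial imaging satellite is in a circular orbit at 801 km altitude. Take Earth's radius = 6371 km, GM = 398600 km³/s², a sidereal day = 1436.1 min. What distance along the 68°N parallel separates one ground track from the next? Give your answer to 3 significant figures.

Semi-major axis a = 6371 + 801 = 7172 km. Period T = 2π√(a³/μ) = 2π√(7172³/398600) = 6044.7 s = 100.74 min.
Node shift per orbit = (6044.7/86166) × 360° = 25.25°.
Equatorial spacing = 25.25 × 111.2 km/° = 2808 km.
At 68° latitude, spacing = 2808 × cos(68°) = 1052 km.

1050 km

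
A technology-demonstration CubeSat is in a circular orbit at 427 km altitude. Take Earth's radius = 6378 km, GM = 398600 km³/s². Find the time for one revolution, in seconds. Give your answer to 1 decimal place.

Semi-major axis a = 6378 + 427 = 6805 km. Period T = 2π√(a³/μ) = 2π√(6805³/398600) = 5586.7 s = 93.11 min.

5586.7 seconds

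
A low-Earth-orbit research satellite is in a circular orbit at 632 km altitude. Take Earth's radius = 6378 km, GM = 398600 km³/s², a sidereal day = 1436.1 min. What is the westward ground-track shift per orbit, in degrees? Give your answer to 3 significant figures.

Semi-major axis a = 6378 + 632 = 7010 km. Period T = 2π√(a³/μ) = 2π√(7010³/398600) = 5841.0 s = 97.35 min.
During one orbit Earth rotates (5841.0 / 86166) × 360° = 24.40°.

24.4°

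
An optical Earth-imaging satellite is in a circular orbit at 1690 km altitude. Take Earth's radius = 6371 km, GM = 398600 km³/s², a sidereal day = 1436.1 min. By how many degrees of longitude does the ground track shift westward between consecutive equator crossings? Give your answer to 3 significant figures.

30.1°

Semi-major axis a = 6371 + 1690 = 8061 km. Period T = 2π√(a³/μ) = 2π√(8061³/398600) = 7202.7 s = 120.04 min.
During one orbit Earth rotates (7202.7 / 86166) × 360° = 30.09°.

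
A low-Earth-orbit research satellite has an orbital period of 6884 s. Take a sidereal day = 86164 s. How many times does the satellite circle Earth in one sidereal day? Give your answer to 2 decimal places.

Orbits per sidereal day = 86164 / 6884.0 = 12.517.

12.52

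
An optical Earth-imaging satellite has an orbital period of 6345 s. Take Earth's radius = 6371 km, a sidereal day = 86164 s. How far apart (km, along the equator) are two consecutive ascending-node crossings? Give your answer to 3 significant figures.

2950 km

During one orbit Earth rotates (6345.0 / 86164) × 360° = 26.51°.
At the equator that is 26.51° × (2π·6371/360) km/° = 26.51 × 111.2 = 2948 km.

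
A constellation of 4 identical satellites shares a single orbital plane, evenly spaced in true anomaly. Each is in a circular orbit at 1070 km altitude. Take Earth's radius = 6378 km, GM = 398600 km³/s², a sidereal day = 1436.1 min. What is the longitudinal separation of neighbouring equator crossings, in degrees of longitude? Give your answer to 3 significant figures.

6.68°

Semi-major axis a = 6378 + 1070 = 7448 km. Period T = 2π√(a³/μ) = 2π√(7448³/398600) = 6396.9 s = 106.62 min.
Single-satellite node shift = (6396.9/86166) × 360° = 26.73°.
With 4 satellites evenly phased, successive equator crossings are 26.73/4 = 6.682° apart.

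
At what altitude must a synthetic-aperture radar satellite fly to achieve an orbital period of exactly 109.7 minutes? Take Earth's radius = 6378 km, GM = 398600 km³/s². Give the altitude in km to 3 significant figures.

1210 km

T = 109.7 min = 6582.0 s.
From T = 2π√(a³/μ): a = (μ T²/4π²)^(1/3) = (398600 × 6582.0² / 4π²)^(1/3) = 7591 km.
Altitude h = a − R = 7591 − 6378 = 1213 km.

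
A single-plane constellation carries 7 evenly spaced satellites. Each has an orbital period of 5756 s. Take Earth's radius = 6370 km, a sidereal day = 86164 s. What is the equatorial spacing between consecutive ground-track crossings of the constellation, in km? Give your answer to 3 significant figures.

Single-satellite node shift = (5756.0/86164) × 360° = 24.05°.
With 7 satellites evenly phased, successive equator crossings are 24.05/7 = 3.436° apart.
That is 3.436 × 111.2 = 382 km at the equator.

382 km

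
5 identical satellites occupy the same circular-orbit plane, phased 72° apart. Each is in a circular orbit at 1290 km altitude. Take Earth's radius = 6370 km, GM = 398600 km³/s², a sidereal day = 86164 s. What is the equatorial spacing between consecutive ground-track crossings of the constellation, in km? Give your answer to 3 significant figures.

620 km

Semi-major axis a = 6370 + 1290 = 7660 km. Period T = 2π√(a³/μ) = 2π√(7660³/398600) = 6672.0 s = 111.20 min.
Single-satellite node shift = (6672.0/86164) × 360° = 27.88°.
With 5 satellites evenly phased, successive equator crossings are 27.88/5 = 5.575° apart.
That is 5.575 × 111.2 = 620 km at the equator.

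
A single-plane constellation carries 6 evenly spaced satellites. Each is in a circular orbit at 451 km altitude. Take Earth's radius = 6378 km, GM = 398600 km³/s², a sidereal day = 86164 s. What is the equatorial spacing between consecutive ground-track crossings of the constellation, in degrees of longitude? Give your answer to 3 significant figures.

3.91°

Semi-major axis a = 6378 + 451 = 6829 km. Period T = 2π√(a³/μ) = 2π√(6829³/398600) = 5616.3 s = 93.60 min.
Single-satellite node shift = (5616.3/86164) × 360° = 23.47°.
With 6 satellites evenly phased, successive equator crossings are 23.47/6 = 3.911° apart.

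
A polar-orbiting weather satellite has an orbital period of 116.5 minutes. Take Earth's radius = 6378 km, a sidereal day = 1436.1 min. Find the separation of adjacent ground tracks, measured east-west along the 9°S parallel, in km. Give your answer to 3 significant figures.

T = 116.5 min = 6990.0 s.
Node shift per orbit = (6990.0/86166) × 360° = 29.20°.
Equatorial spacing = 29.20 × 111.3 km/° = 3251 km.
At 9° latitude, spacing = 3251 × cos(9°) = 3211 km.

3210 km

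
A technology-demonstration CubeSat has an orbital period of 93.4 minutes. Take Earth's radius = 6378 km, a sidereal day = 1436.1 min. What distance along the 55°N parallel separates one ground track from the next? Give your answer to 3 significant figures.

T = 93.4 min = 5604.0 s.
Node shift per orbit = (5604.0/86166) × 360° = 23.41°.
Equatorial spacing = 23.41 × 111.3 km/° = 2606 km.
At 55° latitude, spacing = 2606 × cos(55°) = 1495 km.

1490 km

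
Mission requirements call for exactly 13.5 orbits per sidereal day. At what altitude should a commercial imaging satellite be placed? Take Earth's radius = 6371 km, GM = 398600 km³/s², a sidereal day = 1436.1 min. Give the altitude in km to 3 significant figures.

1070 km

Required period T = 86166 / 13.5 = 6382.7 s.
From T = 2π√(a³/μ): a = (μ T²/4π²)^(1/3) = (398600 × 6382.7² / 4π²)^(1/3) = 7437 km.
Altitude h = a − R = 7437 − 6371 = 1066 km.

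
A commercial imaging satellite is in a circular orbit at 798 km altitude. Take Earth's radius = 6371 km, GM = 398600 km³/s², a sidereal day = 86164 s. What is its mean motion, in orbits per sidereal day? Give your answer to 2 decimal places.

14.26

Semi-major axis a = 6371 + 798 = 7169 km. Period T = 2π√(a³/μ) = 2π√(7169³/398600) = 6040.9 s = 100.68 min.
Orbits per sidereal day = 86164 / 6040.9 = 14.264.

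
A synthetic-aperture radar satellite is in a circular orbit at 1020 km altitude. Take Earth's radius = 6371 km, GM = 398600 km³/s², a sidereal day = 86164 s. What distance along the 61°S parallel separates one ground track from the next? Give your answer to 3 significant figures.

1420 km

Semi-major axis a = 6371 + 1020 = 7391 km. Period T = 2π√(a³/μ) = 2π√(7391³/398600) = 6323.6 s = 105.39 min.
Node shift per orbit = (6323.6/86164) × 360° = 26.42°.
Equatorial spacing = 26.42 × 111.2 km/° = 2938 km.
At 61° latitude, spacing = 2938 × cos(61°) = 1424 km.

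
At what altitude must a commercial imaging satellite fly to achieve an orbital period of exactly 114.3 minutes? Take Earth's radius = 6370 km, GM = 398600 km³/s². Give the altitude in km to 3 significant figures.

1430 km

T = 114.3 min = 6858.0 s.
From T = 2π√(a³/μ): a = (μ T²/4π²)^(1/3) = (398600 × 6858.0² / 4π²)^(1/3) = 7802 km.
Altitude h = a − R = 7802 − 6370 = 1432 km.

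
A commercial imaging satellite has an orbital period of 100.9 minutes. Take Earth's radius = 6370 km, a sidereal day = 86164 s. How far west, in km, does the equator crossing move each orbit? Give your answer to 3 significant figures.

2810 km

T = 100.9 min = 6054.0 s.
During one orbit Earth rotates (6054.0 / 86164) × 360° = 25.29°.
At the equator that is 25.29° × (2π·6370/360) km/° = 25.29 × 111.2 = 2812 km.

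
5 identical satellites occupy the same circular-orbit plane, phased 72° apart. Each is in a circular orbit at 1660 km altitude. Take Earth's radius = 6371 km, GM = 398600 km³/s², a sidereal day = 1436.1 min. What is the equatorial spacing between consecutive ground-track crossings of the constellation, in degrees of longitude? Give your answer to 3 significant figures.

Semi-major axis a = 6371 + 1660 = 8031 km. Period T = 2π√(a³/μ) = 2π√(8031³/398600) = 7162.5 s = 119.38 min.
Single-satellite node shift = (7162.5/86166) × 360° = 29.92°.
With 5 satellites evenly phased, successive equator crossings are 29.92/5 = 5.985° apart.

5.98°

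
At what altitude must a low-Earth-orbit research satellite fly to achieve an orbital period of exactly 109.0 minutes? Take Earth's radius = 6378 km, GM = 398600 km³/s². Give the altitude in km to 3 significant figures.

T = 109.0 min = 6540.0 s.
From T = 2π√(a³/μ): a = (μ T²/4π²)^(1/3) = (398600 × 6540.0² / 4π²)^(1/3) = 7559 km.
Altitude h = a − R = 7559 − 6378 = 1181 km.

1180 km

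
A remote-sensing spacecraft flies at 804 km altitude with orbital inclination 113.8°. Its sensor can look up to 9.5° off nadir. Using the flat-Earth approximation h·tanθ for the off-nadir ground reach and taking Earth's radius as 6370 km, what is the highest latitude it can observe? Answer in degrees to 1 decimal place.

67.4°

Retrograde orbit: the ground track reaches ±(180° − i) = ±(180 − 113.8) = ±66.2°.
Sensor half-swath on the ground ≈ 804·tan(9.5°) = 135 km = 1.21° of latitude.
Maximum observable latitude ≈ 66.2 + 1.21 = 67.4°.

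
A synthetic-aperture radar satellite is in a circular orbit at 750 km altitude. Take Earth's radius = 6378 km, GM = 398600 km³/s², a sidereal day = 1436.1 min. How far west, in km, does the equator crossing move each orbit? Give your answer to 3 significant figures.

Semi-major axis a = 6378 + 750 = 7128 km. Period T = 2π√(a³/μ) = 2π√(7128³/398600) = 5989.1 s = 99.82 min.
During one orbit Earth rotates (5989.1 / 86166) × 360° = 25.02°.
At the equator that is 25.02° × (2π·6378/360) km/° = 25.02 × 111.3 = 2785 km.

2790 km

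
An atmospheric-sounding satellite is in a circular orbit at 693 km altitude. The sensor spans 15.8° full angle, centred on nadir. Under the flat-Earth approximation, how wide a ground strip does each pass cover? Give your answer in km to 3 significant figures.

192 km

Half-angle = 15.8°/2 = 7.9°.
Swath width ≈ 2h·tan(θ/2) = 2 × 693 × tan(7.9°) = 192.3 km.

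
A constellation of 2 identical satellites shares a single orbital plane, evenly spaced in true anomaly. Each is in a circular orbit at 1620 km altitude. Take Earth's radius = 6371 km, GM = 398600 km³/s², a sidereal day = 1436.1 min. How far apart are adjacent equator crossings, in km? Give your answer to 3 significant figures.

1650 km

Semi-major axis a = 6371 + 1620 = 7991 km. Period T = 2π√(a³/μ) = 2π√(7991³/398600) = 7109.1 s = 118.48 min.
Single-satellite node shift = (7109.1/86166) × 360° = 29.70°.
With 2 satellites evenly phased, successive equator crossings are 29.70/2 = 14.851° apart.
That is 14.851 × 111.2 = 1651 km at the equator.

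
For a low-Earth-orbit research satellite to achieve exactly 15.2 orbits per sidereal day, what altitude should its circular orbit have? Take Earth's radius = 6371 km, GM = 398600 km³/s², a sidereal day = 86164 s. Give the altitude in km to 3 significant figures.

Required period T = 86164 / 15.2 = 5668.7 s.
From T = 2π√(a³/μ): a = (μ T²/4π²)^(1/3) = (398600 × 5668.7² / 4π²)^(1/3) = 6871 km.
Altitude h = a − R = 6871 − 6371 = 500 km.

500 km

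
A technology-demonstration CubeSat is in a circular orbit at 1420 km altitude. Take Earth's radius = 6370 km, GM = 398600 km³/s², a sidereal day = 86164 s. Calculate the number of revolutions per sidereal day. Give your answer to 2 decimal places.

Semi-major axis a = 6370 + 1420 = 7790 km. Period T = 2π√(a³/μ) = 2π√(7790³/398600) = 6842.5 s = 114.04 min.
Orbits per sidereal day = 86164 / 6842.5 = 12.592.

12.59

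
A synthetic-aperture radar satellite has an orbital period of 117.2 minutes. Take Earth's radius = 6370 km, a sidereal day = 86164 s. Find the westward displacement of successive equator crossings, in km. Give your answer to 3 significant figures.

T = 117.2 min = 7032.0 s.
During one orbit Earth rotates (7032.0 / 86164) × 360° = 29.38°.
At the equator that is 29.38° × (2π·6370/360) km/° = 29.38 × 111.2 = 3266 km.

3270 km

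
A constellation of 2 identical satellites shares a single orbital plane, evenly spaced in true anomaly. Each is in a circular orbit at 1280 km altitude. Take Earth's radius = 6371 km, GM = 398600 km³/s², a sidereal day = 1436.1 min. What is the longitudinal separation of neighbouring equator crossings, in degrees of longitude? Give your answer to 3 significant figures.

13.9°

Semi-major axis a = 6371 + 1280 = 7651 km. Period T = 2π√(a³/μ) = 2π√(7651³/398600) = 6660.2 s = 111.00 min.
Single-satellite node shift = (6660.2/86166) × 360° = 27.83°.
With 2 satellites evenly phased, successive equator crossings are 27.83/2 = 13.913° apart.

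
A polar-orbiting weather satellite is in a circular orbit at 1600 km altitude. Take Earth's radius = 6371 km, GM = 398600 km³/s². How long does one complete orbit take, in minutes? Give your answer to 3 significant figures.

118 min

Semi-major axis a = 6371 + 1600 = 7971 km. Period T = 2π√(a³/μ) = 2π√(7971³/398600) = 7082.4 s = 118.04 min.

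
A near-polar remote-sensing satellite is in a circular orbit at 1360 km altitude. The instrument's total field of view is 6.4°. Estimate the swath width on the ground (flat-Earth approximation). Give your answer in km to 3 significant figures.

152 km

Half-angle = 6.4°/2 = 3.2°.
Swath width ≈ 2h·tan(θ/2) = 2 × 1360 × tan(3.2°) = 152.1 km.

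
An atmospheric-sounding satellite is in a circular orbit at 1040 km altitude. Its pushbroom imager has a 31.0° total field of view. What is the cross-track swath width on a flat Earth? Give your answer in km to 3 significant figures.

Half-angle = 31.0°/2 = 15.5°.
Swath width ≈ 2h·tan(θ/2) = 2 × 1040 × tan(15.5°) = 576.8 km.

577 km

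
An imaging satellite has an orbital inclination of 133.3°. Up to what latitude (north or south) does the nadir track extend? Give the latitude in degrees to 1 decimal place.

Retrograde orbit: the ground track reaches ±(180° − i) = ±(180 − 133.3) = ±46.7°.

46.7°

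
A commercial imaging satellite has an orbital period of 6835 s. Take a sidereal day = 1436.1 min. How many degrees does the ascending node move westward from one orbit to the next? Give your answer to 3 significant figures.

28.6°

During one orbit Earth rotates (6835.0 / 86166) × 360° = 28.56°.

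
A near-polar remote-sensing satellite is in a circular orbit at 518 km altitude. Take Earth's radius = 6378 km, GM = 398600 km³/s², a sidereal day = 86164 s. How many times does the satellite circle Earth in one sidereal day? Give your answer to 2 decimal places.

15.12

Semi-major axis a = 6378 + 518 = 6896 km. Period T = 2π√(a³/μ) = 2π√(6896³/398600) = 5699.1 s = 94.99 min.
Orbits per sidereal day = 86164 / 5699.1 = 15.119.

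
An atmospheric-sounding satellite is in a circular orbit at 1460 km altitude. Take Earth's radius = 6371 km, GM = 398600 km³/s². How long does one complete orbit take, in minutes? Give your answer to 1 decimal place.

114.9 min

Semi-major axis a = 6371 + 1460 = 7831 km. Period T = 2π√(a³/μ) = 2π√(7831³/398600) = 6896.6 s = 114.94 min.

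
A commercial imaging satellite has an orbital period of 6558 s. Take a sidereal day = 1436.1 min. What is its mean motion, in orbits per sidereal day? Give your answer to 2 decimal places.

Orbits per sidereal day = 86166 / 6558.0 = 13.139.

13.14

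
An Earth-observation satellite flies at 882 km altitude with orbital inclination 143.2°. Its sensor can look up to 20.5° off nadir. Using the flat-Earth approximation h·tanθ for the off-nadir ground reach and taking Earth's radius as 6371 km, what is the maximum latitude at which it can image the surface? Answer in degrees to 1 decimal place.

39.8°

Retrograde orbit: the ground track reaches ±(180° − i) = ±(180 − 143.2) = ±36.8°.
Sensor half-swath on the ground ≈ 882·tan(20.5°) = 330 km = 2.97° of latitude.
Maximum observable latitude ≈ 36.8 + 2.97 = 39.8°.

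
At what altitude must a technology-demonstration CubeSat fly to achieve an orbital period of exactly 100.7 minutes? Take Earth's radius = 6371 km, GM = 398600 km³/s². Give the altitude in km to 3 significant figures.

T = 100.7 min = 6042.0 s.
From T = 2π√(a³/μ): a = (μ T²/4π²)^(1/3) = (398600 × 6042.0² / 4π²)^(1/3) = 7170 km.
Altitude h = a − R = 7170 − 6371 = 799 km.

799 km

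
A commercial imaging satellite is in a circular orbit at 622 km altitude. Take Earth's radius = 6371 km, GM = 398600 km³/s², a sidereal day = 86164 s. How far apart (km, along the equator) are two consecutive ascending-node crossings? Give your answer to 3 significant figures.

Semi-major axis a = 6371 + 622 = 6993 km. Period T = 2π√(a³/μ) = 2π√(6993³/398600) = 5819.8 s = 97.00 min.
During one orbit Earth rotates (5819.8 / 86164) × 360° = 24.32°.
At the equator that is 24.32° × (2π·6371/360) km/° = 24.32 × 111.2 = 2704 km.

2700 km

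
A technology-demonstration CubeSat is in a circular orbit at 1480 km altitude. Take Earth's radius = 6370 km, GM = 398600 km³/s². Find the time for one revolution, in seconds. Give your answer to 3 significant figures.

Semi-major axis a = 6370 + 1480 = 7850 km. Period T = 2π√(a³/μ) = 2π√(7850³/398600) = 6921.7 s = 115.36 min.

6920 seconds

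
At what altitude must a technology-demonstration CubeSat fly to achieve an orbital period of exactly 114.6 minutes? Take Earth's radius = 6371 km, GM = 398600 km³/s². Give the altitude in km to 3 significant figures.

T = 114.6 min = 6876.0 s.
From T = 2π√(a³/μ): a = (μ T²/4π²)^(1/3) = (398600 × 6876.0² / 4π²)^(1/3) = 7815 km.
Altitude h = a − R = 7815 − 6371 = 1444 km.

1440 km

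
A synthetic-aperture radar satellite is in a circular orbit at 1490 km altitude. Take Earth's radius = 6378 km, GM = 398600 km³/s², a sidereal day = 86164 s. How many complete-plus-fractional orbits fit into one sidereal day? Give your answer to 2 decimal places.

Semi-major axis a = 6378 + 1490 = 7868 km. Period T = 2π√(a³/μ) = 2π√(7868³/398600) = 6945.6 s = 115.76 min.
Orbits per sidereal day = 86164 / 6945.6 = 12.406.

12.41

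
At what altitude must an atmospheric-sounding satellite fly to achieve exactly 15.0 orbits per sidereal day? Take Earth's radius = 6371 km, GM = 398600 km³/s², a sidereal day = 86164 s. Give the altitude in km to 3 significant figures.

561 km

Required period T = 86164 / 15.0 = 5744.3 s.
From T = 2π√(a³/μ): a = (μ T²/4π²)^(1/3) = (398600 × 5744.3² / 4π²)^(1/3) = 6932 km.
Altitude h = a − R = 6932 − 6371 = 561 km.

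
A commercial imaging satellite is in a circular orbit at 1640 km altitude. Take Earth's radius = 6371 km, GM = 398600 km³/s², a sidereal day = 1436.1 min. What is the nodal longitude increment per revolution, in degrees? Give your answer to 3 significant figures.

29.8°

Semi-major axis a = 6371 + 1640 = 8011 km. Period T = 2π√(a³/μ) = 2π√(8011³/398600) = 7135.8 s = 118.93 min.
During one orbit Earth rotates (7135.8 / 86166) × 360° = 29.81°.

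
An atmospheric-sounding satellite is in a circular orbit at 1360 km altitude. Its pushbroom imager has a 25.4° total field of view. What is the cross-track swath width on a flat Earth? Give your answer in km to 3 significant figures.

613 km

Half-angle = 25.4°/2 = 12.7°.
Swath width ≈ 2h·tan(θ/2) = 2 × 1360 × tan(12.7°) = 613.0 km.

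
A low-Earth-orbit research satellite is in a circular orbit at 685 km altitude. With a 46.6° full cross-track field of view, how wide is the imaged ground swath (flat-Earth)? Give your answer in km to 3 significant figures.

Half-angle = 46.6°/2 = 23.3°.
Swath width ≈ 2h·tan(θ/2) = 2 × 685 × tan(23.3°) = 590.0 km.

590 km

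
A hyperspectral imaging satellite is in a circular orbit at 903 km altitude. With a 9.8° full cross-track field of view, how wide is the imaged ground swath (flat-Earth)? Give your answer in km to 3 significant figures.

Half-angle = 9.8°/2 = 4.9°.
Swath width ≈ 2h·tan(θ/2) = 2 × 903 × tan(4.9°) = 154.8 km.

155 km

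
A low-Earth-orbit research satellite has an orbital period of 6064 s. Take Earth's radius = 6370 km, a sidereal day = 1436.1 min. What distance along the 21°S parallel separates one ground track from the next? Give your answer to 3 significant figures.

2630 km

Node shift per orbit = (6064.0/86166) × 360° = 25.34°.
Equatorial spacing = 25.34 × 111.2 km/° = 2817 km.
At 21° latitude, spacing = 2817 × cos(21°) = 2630 km.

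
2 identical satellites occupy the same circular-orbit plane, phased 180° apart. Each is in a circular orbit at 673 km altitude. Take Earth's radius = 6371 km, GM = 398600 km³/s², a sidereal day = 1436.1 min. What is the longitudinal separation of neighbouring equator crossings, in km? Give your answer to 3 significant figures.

1370 km

Semi-major axis a = 6371 + 673 = 7044 km. Period T = 2π√(a³/μ) = 2π√(7044³/398600) = 5883.6 s = 98.06 min.
Single-satellite node shift = (5883.6/86166) × 360° = 24.58°.
With 2 satellites evenly phased, successive equator crossings are 24.58/2 = 12.291° apart.
That is 12.291 × 111.2 = 1367 km at the equator.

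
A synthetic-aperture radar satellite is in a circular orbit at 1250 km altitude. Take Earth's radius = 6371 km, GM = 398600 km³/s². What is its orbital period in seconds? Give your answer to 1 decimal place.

Semi-major axis a = 6371 + 1250 = 7621 km. Period T = 2π√(a³/μ) = 2π√(7621³/398600) = 6621.1 s = 110.35 min.

6621.1 seconds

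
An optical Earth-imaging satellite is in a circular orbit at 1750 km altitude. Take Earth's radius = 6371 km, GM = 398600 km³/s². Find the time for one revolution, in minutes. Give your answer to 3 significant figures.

121 min

Semi-major axis a = 6371 + 1750 = 8121 km. Period T = 2π√(a³/μ) = 2π√(8121³/398600) = 7283.3 s = 121.39 min.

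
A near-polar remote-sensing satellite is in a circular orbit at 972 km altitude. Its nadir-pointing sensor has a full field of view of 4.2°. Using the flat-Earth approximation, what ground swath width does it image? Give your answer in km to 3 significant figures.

Half-angle = 4.2°/2 = 2.1°.
Swath width ≈ 2h·tan(θ/2) = 2 × 972 × tan(2.1°) = 71.3 km.

71.3 km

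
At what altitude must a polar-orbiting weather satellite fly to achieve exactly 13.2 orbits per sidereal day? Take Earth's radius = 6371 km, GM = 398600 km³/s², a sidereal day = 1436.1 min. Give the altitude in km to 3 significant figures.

1180 km

Required period T = 86166 / 13.2 = 6527.7 s.
From T = 2π√(a³/μ): a = (μ T²/4π²)^(1/3) = (398600 × 6527.7² / 4π²)^(1/3) = 7549 km.
Altitude h = a − R = 7549 − 6371 = 1178 km.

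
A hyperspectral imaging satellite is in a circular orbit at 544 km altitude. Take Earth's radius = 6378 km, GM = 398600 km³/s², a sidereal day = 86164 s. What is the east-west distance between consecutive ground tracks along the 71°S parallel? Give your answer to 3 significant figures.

Semi-major axis a = 6378 + 544 = 6922 km. Period T = 2π√(a³/μ) = 2π√(6922³/398600) = 5731.4 s = 95.52 min.
Node shift per orbit = (5731.4/86164) × 360° = 23.95°.
Equatorial spacing = 23.95 × 111.3 km/° = 2666 km.
At 71° latitude, spacing = 2666 × cos(71°) = 868 km.

868 km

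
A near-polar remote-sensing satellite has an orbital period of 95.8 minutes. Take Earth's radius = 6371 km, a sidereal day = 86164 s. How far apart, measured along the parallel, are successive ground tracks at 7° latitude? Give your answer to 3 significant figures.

2650 km

T = 95.8 min = 5748.0 s.
Node shift per orbit = (5748.0/86164) × 360° = 24.02°.
Equatorial spacing = 24.02 × 111.2 km/° = 2670 km.
At 7° latitude, spacing = 2670 × cos(7°) = 2651 km.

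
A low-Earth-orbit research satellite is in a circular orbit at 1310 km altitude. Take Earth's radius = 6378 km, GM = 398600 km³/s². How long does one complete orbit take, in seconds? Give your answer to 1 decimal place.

6708.6 seconds

Semi-major axis a = 6378 + 1310 = 7688 km. Period T = 2π√(a³/μ) = 2π√(7688³/398600) = 6708.6 s = 111.81 min.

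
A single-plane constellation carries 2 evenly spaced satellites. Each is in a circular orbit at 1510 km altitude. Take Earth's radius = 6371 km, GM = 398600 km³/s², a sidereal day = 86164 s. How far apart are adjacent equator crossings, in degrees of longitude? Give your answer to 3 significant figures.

Semi-major axis a = 6371 + 1510 = 7881 km. Period T = 2π√(a³/μ) = 2π√(7881³/398600) = 6962.8 s = 116.05 min.
Single-satellite node shift = (6962.8/86164) × 360° = 29.09°.
With 2 satellites evenly phased, successive equator crossings are 29.09/2 = 14.546° apart.

14.5°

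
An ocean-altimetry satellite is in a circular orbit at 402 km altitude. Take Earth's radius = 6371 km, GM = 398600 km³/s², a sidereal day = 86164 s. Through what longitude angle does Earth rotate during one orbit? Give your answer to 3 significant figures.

23.2°

Semi-major axis a = 6371 + 402 = 6773 km. Period T = 2π√(a³/μ) = 2π√(6773³/398600) = 5547.3 s = 92.46 min.
During one orbit Earth rotates (5547.3 / 86164) × 360° = 23.18°.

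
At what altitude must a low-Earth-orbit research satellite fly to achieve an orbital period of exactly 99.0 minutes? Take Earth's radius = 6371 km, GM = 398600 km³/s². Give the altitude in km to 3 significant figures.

T = 99.0 min = 5940.0 s.
From T = 2π√(a³/μ): a = (μ T²/4π²)^(1/3) = (398600 × 5940.0² / 4π²)^(1/3) = 7089 km.
Altitude h = a − R = 7089 − 6371 = 718 km.

718 km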